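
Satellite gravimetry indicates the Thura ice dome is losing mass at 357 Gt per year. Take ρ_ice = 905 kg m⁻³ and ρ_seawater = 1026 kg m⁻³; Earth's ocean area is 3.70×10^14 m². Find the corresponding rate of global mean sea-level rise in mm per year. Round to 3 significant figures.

ρ_w = 1026 kg m⁻³. Annual water volume added = 357 Gt / ρ_w = 3.570×10^14 kg / 1026 kg m⁻³ = 3.480×10^11 m³.
Δh per year = 3.480×10^11 / 3.70×10^14 = 9.40×10^-4 m = 0.940 mm.

≈ 0.940 mm/yr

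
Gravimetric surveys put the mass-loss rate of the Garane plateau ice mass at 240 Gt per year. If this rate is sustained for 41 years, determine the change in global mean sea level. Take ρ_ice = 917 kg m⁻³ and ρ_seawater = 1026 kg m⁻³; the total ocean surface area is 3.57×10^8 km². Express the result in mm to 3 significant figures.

≈ 26.9 mm

Total mass lost = 240 Gt/yr × 41 yr = 9840 Gt = 9.840×10^15 kg.
ρ_w = 1026 kg m⁻³, so water volume = 9.840×10^15 / 1026 = 9.591×10^12 m³.
Δh = 9.591×10^12 / 3.57×10^14 = 0.0269 m = 26.9 mm.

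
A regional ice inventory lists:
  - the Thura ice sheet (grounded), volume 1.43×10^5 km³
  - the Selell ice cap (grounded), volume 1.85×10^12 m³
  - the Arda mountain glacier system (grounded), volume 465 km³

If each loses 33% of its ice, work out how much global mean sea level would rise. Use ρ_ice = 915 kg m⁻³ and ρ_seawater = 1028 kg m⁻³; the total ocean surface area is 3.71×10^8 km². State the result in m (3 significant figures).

≈ 0.115 m

Thura: 0.33 × 1.43×10^5 km³ × (915/1028) = 4.200×10^4 km³ of water.
Selell: 0.33 × 1.85×10^12 m³ × (915/1028) = 5.434×10^11 m³ of water.
Arda: 0.33 × 465 km³ × (915/1028) = 136.6 km³ of water.
Total added water ≈ 4.268×10^13 m³ over 3.71×10^14 m² → Δh = 0.115 m.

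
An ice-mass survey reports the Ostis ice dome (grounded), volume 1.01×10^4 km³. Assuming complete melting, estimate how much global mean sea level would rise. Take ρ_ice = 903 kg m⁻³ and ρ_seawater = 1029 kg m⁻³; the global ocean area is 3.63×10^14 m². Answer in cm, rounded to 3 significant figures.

Ostis: 1.01×10^4 km³ × (903/1029) = 8863 km³ of water.
Spread over 3.63×10^14 m² of ocean, Δh = 8.863×10^12 / 3.63×10^14 = 0.0244 m = 2.44 cm.

≈ 2.44 cm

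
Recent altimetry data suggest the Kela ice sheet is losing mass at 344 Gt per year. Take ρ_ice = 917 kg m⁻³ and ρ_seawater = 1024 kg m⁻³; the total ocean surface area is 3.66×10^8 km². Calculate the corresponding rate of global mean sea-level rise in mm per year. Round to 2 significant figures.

ρ_w = 1024 kg m⁻³. Annual water volume added = 344 Gt / ρ_w = 3.440×10^14 kg / 1024 kg m⁻³ = 3.359×10^11 m³.
Δh per year = 3.359×10^11 / 3.66×10^14 = 9.18×10^-4 m = 0.92 mm.

≈ 0.92 mm/yr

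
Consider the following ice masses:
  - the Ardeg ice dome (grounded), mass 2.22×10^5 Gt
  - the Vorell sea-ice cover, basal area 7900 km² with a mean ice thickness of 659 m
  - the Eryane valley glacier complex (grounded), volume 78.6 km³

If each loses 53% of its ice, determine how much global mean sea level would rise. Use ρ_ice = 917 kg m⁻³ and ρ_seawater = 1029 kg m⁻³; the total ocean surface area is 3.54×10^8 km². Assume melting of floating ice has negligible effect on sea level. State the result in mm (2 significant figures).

≈ 320 mm

Ardeg: 0.53 × 2.22×10^5 Gt = 1.177×10^17 kg; dividing by ρ_w = 1029 kg m⁻³ gives 1.143×10^14 m³ of water.
The Vorell sea-ice cover is floating and already displaces its own weight of water, so its melt adds essentially nothing to sea level.
Eryane: 0.53 × 78.6 km³ × (917/1029) = 37.12 km³ of water.
Total added water ≈ 1.144×10^14 m³ over 3.54×10^14 m² → Δh = 0.323 m = 320 mm.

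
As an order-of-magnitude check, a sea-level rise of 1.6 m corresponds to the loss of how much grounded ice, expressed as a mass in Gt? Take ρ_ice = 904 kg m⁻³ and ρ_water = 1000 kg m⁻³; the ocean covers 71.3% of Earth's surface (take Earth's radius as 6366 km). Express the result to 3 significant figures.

Required water volume = Δh × A = 1.6 m × 3.63×10^14 m² = 5.810×10^14 m³.
ρ_w = 1000 kg m⁻³, so the mass of water = 5.810×10^14 m³ × 1000 kg m⁻³ = 5.810×10^17 kg = 5.81×10^5 Gt (and the same mass of ice, by conservation).

≈ 5.81×10^5 Gt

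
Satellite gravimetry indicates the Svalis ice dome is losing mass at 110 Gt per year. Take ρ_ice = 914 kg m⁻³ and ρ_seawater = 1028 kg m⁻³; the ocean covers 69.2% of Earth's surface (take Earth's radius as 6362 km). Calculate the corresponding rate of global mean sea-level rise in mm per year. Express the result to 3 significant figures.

≈ 0.304 mm/yr

ρ_w = 1028 kg m⁻³. Annual water volume added = 110 Gt / ρ_w = 1.100×10^14 kg / 1028 kg m⁻³ = 1.070×10^11 m³.
Δh per year = 1.070×10^11 / 3.52×10^14 = 3.04×10^-4 m = 0.304 mm.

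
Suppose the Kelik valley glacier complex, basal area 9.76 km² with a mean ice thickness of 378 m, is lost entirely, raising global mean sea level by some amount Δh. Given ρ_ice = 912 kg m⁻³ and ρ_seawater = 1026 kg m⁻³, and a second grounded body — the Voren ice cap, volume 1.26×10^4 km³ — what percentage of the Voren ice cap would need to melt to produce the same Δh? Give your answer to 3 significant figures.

Equal sea-level rise means equal mass of meltwater, i.e. equal mass of ice lost.
Ice mass of Kelik: 3.365×10^12 kg; ice mass of Voren: 1.149×10^16 kg.
Fraction required = 3.365×10^12 / 1.149×10^16 = 2.93×10^-4 → 0.0293 %.

≈ 0.0293 %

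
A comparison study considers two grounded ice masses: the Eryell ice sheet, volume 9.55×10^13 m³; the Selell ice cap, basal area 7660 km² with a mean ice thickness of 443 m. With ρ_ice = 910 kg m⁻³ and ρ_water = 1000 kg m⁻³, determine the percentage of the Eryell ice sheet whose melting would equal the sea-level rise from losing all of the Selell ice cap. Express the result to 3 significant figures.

≈ 3.55 %

Equal sea-level rise means equal mass of meltwater, i.e. equal mass of ice lost.
Ice mass of Selell: 3.088×10^15 kg; ice mass of Eryell: 8.690×10^16 kg.
Fraction required = 3.088×10^15 / 8.690×10^16 = 0.0355 → 3.55 %.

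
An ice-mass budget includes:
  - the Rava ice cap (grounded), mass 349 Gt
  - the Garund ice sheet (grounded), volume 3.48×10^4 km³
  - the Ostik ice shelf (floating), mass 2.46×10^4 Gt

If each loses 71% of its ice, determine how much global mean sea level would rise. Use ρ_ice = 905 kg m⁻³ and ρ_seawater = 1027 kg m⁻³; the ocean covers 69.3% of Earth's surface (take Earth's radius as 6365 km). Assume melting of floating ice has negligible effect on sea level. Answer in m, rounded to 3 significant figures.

≈ 0.0624 m

Rava: 0.71 × 349 Gt = 2.478×10^14 kg; dividing by ρ_w = 1027 kg m⁻³ gives 2.413×10^11 m³ of water.
Garund: 0.71 × 3.48×10^4 km³ × (905/1027) = 2.177×10^4 km³ of water.
The Ostik ice shelf is floating and already displaces its own weight of water, so its melt adds essentially nothing to sea level.
Total added water ≈ 2.201×10^13 m³ over 3.53×10^14 m² → Δh = 0.0624 m.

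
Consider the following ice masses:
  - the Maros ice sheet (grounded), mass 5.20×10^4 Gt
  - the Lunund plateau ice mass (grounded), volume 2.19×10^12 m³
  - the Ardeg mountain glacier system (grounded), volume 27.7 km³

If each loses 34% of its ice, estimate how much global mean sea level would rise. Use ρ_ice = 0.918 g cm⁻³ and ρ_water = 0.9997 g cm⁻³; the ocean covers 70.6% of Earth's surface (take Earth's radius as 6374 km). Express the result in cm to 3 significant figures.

≈ 5.10 cm

Maros: 0.34 × 5.20×10^4 Gt = 1.768×10^16 kg; dividing by ρ_w = 0.9997 g cm⁻³ = 999.7 kg m⁻³ gives 1.769×10^13 m³ of water.
Lunund: 0.34 × 2.19×10^12 m³ × (918/999.7) = 6.837×10^11 m³ of water.
Ardeg: 0.34 × 27.7 km³ × (918/999.7) = 8.648 km³ of water.
Total added water ≈ 1.838×10^13 m³ over 3.60×10^14 m² → Δh = 0.0510 m = 5.10 cm.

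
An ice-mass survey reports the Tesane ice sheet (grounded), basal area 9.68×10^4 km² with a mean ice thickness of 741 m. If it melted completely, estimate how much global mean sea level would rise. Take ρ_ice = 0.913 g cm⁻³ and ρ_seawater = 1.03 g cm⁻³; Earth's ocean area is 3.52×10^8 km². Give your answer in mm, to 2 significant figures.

Tesane: ice volume = 9.68×10^4 km² × 741 m = 7.173×10^4 km³; 7.173×10^4 × (913/1030) = 6.358×10^4 km³ of water.
Spread over 3.52×10^14 m² of ocean, Δh = 6.358×10^13 / 3.52×10^14 = 0.181 m = 180 mm.

≈ 180 mm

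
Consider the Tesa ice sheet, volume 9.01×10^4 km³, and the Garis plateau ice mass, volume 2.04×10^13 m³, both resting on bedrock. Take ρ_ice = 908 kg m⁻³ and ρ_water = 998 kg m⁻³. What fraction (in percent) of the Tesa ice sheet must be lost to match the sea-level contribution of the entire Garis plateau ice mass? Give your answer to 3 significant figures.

Equal sea-level rise means equal mass of meltwater, i.e. equal mass of ice lost.
Ice mass of Garis: 1.852×10^16 kg; ice mass of Tesa: 8.181×10^16 kg.
Fraction required = 1.852×10^16 / 8.181×10^16 = 0.226 → 22.6 %.

≈ 22.6 %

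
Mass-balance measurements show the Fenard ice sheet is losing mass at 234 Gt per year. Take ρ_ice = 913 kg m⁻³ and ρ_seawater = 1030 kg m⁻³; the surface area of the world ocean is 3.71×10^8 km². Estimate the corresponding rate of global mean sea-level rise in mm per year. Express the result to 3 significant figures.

ρ_w = 1030 kg m⁻³. Annual water volume added = 234 Gt / ρ_w = 2.340×10^14 kg / 1030 kg m⁻³ = 2.272×10^11 m³.
Δh per year = 2.272×10^11 / 3.71×10^14 = 6.12×10^-4 m = 0.612 mm.

≈ 0.612 mm/yr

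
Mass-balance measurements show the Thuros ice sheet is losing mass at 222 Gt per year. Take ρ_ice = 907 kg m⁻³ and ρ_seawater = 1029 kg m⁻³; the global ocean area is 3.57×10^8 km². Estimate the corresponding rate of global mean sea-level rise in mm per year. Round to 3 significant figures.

ρ_w = 1029 kg m⁻³. Annual water volume added = 222 Gt / ρ_w = 2.220×10^14 kg / 1029 kg m⁻³ = 2.157×10^11 m³.
Δh per year = 2.157×10^11 / 3.57×10^14 = 6.04×10^-4 m = 0.604 mm.

≈ 0.604 mm/yr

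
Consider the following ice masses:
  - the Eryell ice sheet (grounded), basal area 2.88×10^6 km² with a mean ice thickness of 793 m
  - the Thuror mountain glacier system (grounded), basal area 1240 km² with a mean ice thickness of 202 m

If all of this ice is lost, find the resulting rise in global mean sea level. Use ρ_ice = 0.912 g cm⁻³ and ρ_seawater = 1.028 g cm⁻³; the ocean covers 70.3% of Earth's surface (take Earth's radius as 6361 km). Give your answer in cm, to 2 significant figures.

≈ 570 cm

Eryell: ice volume = 2.88×10^6 km² × 793 m = 2.284×10^6 km³; 2.284×10^6 × (912/1028) = 2.026×10^6 km³ of water.
Thuror: ice volume = 1240 km² × 202 m = 250.5 km³; 250.5 × (912/1028) = 222.2 km³ of water.
Total added water ≈ 2.026×10^15 m³ over 3.57×10^14 m² → Δh = 5.67 m = 570 cm.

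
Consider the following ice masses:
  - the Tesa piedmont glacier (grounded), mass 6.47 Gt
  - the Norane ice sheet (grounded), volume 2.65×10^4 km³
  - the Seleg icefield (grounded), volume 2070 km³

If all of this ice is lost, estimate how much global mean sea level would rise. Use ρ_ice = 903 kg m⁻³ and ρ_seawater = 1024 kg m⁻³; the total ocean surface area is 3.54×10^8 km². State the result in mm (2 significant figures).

Tesa: 6.47 Gt = 6.470×10^12 kg; dividing by ρ_w = 1024 kg m⁻³ gives 6.318×10^9 m³ of water.
Norane: 2.65×10^4 km³ × (903/1024) = 2.337×10^4 km³ of water.
Seleg: 2070 km³ × (903/1024) = 1825 km³ of water.
Total added water ≈ 2.520×10^13 m³ over 3.54×10^14 m² → Δh = 0.0712 m = 71 mm.

≈ 71 mm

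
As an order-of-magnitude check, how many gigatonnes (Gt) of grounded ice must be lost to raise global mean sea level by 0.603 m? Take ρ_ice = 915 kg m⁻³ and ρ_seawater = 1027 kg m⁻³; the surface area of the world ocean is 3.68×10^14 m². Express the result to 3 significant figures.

≈ 2.28×10^5 Gt

Required water volume = Δh × A = 0.603 m × 3.68×10^14 m² = 2.219×10^14 m³.
ρ_w = 1027 kg m⁻³, so the mass of water = 2.219×10^14 m³ × 1027 kg m⁻³ = 2.279×10^17 kg = 2.28×10^5 Gt (and the same mass of ice, by conservation).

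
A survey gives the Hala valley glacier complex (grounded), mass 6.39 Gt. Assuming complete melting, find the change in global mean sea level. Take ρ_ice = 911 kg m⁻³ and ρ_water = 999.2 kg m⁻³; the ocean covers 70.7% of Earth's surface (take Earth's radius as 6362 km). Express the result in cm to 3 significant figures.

≈ 1.78×10^-3 cm

Hala: 6.39 Gt = 6.390×10^12 kg; dividing by ρ_w = 999.2 kg m⁻³ gives 6.395×10^9 m³ of water.
Spread over 3.60×10^14 m² of ocean, Δh = 6.395×10^9 / 3.60×10^14 = 1.78×10^-5 m = 1.78×10^-3 cm.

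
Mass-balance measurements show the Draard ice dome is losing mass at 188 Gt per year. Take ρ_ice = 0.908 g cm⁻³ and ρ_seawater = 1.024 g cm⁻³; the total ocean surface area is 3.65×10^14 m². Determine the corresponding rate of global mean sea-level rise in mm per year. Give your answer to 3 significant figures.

≈ 0.503 mm/yr

ρ_w = 1.024 g cm⁻³ = 1024 kg m⁻³. Annual water volume added = 188 Gt / ρ_w = 1.880×10^14 kg / 1024 kg m⁻³ = 1.836×10^11 m³.
Δh per year = 1.836×10^11 / 3.65×10^14 = 5.03×10^-4 m = 0.503 mm.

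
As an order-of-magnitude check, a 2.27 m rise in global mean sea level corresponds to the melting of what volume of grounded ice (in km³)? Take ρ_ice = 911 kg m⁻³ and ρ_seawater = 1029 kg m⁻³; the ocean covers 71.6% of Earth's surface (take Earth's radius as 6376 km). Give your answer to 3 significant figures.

≈ 9.38×10^5 km³

Required water volume = Δh × A = 2.27 m × 3.66×10^14 m² = 8.303×10^14 m³ = 8.303×10^5 km³.
Ice volume = water volume × ρ_w/ρ_ice = 8.303×10^5 × 1029/911 = 9.38×10^5 km³.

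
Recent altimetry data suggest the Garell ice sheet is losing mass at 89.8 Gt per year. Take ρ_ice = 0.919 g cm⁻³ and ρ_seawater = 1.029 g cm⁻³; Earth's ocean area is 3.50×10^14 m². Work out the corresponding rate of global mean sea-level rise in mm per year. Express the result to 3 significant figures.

ρ_w = 1.029 g cm⁻³ = 1029 kg m⁻³. Annual water volume added = 89.8 Gt / ρ_w = 8.980×10^13 kg / 1029 kg m⁻³ = 8.727×10^10 m³.
Δh per year = 8.727×10^10 / 3.50×10^14 = 2.49×10^-4 m = 0.249 mm.

≈ 0.249 mm/yr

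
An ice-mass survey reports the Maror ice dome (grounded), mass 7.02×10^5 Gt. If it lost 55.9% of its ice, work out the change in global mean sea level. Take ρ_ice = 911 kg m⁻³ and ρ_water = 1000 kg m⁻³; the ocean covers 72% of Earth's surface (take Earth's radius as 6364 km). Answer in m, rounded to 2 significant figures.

Maror: 0.559 × 7.02×10^5 Gt = 3.924×10^17 kg; dividing by ρ_w = 1000 kg m⁻³ gives 3.924×10^14 m³ of water.
Spread over 3.66×10^14 m² of ocean, Δh = 3.924×10^14 / 3.66×10^14 = 1.07 m.

≈ 1.1 m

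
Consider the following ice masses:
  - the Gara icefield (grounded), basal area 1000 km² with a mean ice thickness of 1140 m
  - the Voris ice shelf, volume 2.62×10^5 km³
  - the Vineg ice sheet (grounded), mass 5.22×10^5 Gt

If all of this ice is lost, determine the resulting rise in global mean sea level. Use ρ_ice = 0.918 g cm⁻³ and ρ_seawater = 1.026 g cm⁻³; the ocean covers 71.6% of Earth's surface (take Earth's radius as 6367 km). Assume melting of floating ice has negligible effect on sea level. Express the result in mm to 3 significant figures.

≈ 1400 mm

Gara: ice volume = 1000 km² × 1140 m = 1140 km³; 1140 × (918/1026) = 1020 km³ of water.
The Voris ice shelf is floating and already displaces its own weight of water, so its melt adds essentially nothing to sea level.
Vineg: 5.22×10^5 Gt = 5.220×10^17 kg; dividing by ρ_w = 1.026 g cm⁻³ = 1026 kg m⁻³ gives 5.088×10^14 m³ of water.
Total added water ≈ 5.098×10^14 m³ over 3.65×10^14 m² → Δh = 1.40 m = 1400 mm.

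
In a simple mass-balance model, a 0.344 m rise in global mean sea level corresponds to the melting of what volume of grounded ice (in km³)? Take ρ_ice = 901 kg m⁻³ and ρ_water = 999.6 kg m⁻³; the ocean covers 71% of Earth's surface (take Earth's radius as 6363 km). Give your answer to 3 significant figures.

≈ 1.38×10^5 km³

Required water volume = Δh × A = 0.344 m × 3.61×10^14 m² = 1.243×10^14 m³ = 1.243×10^5 km³.
Ice volume = water volume × ρ_w/ρ_ice = 1.243×10^5 × 999.6/901 = 1.38×10^5 km³.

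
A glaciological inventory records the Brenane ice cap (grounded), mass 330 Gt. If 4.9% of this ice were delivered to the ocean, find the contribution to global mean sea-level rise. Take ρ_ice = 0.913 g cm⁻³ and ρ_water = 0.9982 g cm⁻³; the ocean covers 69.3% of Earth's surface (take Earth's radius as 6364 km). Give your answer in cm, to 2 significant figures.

≈ 4.6×10^-3 cm

Brenane: 0.049 × 330 Gt = 1.617×10^13 kg; dividing by ρ_w = 0.9982 g cm⁻³ = 998.2 kg m⁻³ gives 1.620×10^10 m³ of water.
Spread over 3.53×10^14 m² of ocean, Δh = 1.620×10^10 / 3.53×10^14 = 4.59×10^-5 m = 4.6×10^-3 cm.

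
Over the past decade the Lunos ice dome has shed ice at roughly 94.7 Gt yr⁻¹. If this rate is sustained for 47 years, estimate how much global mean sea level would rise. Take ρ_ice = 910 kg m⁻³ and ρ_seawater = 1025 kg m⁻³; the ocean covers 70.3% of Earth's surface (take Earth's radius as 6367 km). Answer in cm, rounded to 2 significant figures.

≈ 1.2 cm

Total mass lost = 94.7 Gt/yr × 47 yr = 4451 Gt = 4.451×10^15 kg.
ρ_w = 1025 kg m⁻³, so water volume = 4.451×10^15 / 1025 = 4.342×10^12 m³.
Δh = 4.342×10^12 / 3.58×10^14 = 0.0121 m = 1.2 cm.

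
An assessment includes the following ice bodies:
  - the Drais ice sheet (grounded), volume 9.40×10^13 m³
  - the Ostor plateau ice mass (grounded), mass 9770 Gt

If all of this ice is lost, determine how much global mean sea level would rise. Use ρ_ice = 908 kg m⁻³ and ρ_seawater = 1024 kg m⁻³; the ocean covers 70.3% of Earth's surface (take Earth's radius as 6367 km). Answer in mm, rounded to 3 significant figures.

Drais: 9.40×10^13 m³ × (908/1024) = 8.335×10^13 m³ of water.
Ostor: 9770 Gt = 9.770×10^15 kg; dividing by ρ_w = 1024 kg m⁻³ gives 9.541×10^12 m³ of water.
Total added water ≈ 9.289×10^13 m³ over 3.58×10^14 m² → Δh = 0.259 m = 259 mm.

≈ 259 mm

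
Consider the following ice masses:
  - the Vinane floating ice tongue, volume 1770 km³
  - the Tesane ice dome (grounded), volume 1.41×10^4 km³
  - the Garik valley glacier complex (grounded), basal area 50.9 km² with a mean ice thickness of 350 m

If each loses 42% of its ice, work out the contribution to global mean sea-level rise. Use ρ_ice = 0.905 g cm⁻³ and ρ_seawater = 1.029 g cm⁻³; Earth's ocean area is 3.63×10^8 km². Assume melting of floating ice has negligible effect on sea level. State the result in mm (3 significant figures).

≈ 14.4 mm

The Vinane floating ice tongue is floating and already displaces its own weight of water, so its melt adds essentially nothing to sea level.
Tesane: 0.42 × 1.41×10^4 km³ × (905/1029) = 5208 km³ of water.
Garik: ice volume = 50.9 km² × 350 m = 17.82 km³; 0.42 × 17.82 × (905/1029) = 6.581 km³ of water.
Total added water ≈ 5.215×10^12 m³ over 3.63×10^14 m² → Δh = 0.0144 m = 14.4 mm.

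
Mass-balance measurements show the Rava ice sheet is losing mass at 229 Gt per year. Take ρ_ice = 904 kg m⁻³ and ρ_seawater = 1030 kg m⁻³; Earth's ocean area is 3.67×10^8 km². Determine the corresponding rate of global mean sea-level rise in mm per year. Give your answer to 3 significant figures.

ρ_w = 1030 kg m⁻³. Annual water volume added = 229 Gt / ρ_w = 2.290×10^14 kg / 1030 kg m⁻³ = 2.223×10^11 m³.
Δh per year = 2.223×10^11 / 3.67×10^14 = 6.06×10^-4 m = 0.606 mm.

≈ 0.606 mm/yr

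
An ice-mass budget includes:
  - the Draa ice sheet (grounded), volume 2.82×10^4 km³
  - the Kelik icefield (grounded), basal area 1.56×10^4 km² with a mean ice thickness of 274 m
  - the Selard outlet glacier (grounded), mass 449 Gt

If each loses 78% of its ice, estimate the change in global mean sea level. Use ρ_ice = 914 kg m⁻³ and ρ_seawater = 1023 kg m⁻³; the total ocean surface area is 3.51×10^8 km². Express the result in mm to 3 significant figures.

≈ 65.5 mm

Draa: 0.78 × 2.82×10^4 km³ × (914/1023) = 1.965×10^4 km³ of water.
Kelik: ice volume = 1.56×10^4 km² × 274 m = 4274 km³; 0.78 × 4274 × (914/1023) = 2979 km³ of water.
Selard: 0.78 × 449 Gt = 3.502×10^14 kg; dividing by ρ_w = 1023 kg m⁻³ gives 3.423×10^11 m³ of water.
Total added water ≈ 2.297×10^13 m³ over 3.51×10^14 m² → Δh = 0.0655 m = 65.5 mm.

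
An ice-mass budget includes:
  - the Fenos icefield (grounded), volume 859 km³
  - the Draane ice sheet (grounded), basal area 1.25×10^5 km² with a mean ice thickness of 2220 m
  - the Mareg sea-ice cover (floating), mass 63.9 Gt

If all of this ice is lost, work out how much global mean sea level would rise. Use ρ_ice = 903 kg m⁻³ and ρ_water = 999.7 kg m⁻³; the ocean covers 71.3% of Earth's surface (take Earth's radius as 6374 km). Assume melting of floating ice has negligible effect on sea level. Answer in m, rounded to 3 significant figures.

Fenos: 859 km³ × (903/999.7) = 775.9 km³ of water.
Draane: ice volume = 1.25×10^5 km² × 2220 m = 2.775×10^5 km³; 2.775×10^5 × (903/999.7) = 2.507×10^5 km³ of water.
The Mareg sea-ice cover is floating and already displaces its own weight of water, so its melt adds essentially nothing to sea level.
Total added water ≈ 2.514×10^14 m³ over 3.64×10^14 m² → Δh = 0.691 m.

≈ 0.691 m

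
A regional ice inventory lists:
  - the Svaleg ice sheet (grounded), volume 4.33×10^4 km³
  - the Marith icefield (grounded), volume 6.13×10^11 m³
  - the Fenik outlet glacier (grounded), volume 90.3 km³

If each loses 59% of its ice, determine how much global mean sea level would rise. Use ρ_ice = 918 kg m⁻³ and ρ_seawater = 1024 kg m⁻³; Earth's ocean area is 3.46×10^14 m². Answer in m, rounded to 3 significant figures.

Svaleg: 0.59 × 4.33×10^4 km³ × (918/1024) = 2.290×10^4 km³ of water.
Marith: 0.59 × 6.13×10^11 m³ × (918/1024) = 3.242×10^11 m³ of water.
Fenik: 0.59 × 90.3 km³ × (918/1024) = 47.76 km³ of water.
Total added water ≈ 2.327×10^13 m³ over 3.46×10^14 m² → Δh = 0.0673 m.

≈ 0.0673 m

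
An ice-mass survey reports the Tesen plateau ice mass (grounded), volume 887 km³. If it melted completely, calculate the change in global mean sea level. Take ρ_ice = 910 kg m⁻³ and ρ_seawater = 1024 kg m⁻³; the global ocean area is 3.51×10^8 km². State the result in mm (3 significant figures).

≈ 2.25 mm

Tesen: 887 km³ × (910/1024) = 788.3 km³ of water.
Spread over 3.51×10^14 m² of ocean, Δh = 7.883×10^11 / 3.51×10^14 = 2.25×10^-3 m = 2.25 mm.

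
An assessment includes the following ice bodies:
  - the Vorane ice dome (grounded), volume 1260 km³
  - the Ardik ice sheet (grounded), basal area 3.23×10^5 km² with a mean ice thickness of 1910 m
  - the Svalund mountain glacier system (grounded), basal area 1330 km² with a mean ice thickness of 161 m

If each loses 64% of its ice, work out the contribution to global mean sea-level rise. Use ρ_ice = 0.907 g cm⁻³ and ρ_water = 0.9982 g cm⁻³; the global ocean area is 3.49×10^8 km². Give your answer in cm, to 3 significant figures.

≈ 103 cm

Vorane: 0.64 × 1260 km³ × (907/998.2) = 732.7 km³ of water.
Ardik: ice volume = 3.23×10^5 km² × 1910 m = 6.169×10^5 km³; 0.64 × 6.169×10^5 × (907/998.2) = 3.588×10^5 km³ of water.
Svalund: ice volume = 1330 km² × 161 m = 214.1 km³; 0.64 × 214.1 × (907/998.2) = 124.5 km³ of water.
Total added water ≈ 3.596×10^14 m³ over 3.49×10^14 m² → Δh = 1.03 m = 103 cm.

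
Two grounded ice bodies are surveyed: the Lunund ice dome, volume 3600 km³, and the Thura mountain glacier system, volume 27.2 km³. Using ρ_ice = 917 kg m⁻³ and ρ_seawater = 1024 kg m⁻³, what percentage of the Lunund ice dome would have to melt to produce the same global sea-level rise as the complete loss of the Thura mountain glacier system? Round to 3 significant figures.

≈ 0.756 %

Equal sea-level rise means equal mass of meltwater, i.e. equal mass of ice lost.
Ice mass of Thura: 2.494×10^13 kg; ice mass of Lunund: 3.301×10^15 kg.
Fraction required = 2.494×10^13 / 3.301×10^15 = 7.56×10^-3 → 0.756 %.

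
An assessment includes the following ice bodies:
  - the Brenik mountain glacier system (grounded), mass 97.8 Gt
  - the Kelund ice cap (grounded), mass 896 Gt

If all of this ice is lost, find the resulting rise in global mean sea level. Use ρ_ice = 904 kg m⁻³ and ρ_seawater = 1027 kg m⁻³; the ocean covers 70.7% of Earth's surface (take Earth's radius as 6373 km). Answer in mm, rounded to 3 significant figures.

Brenik: 97.8 Gt = 9.780×10^13 kg; dividing by ρ_w = 1027 kg m⁻³ gives 9.523×10^10 m³ of water.
Kelund: 896 Gt = 8.960×10^14 kg; dividing by ρ_w = 1027 kg m⁻³ gives 8.724×10^11 m³ of water.
Total added water ≈ 9.677×10^11 m³ over 3.61×10^14 m² → Δh = 2.68×10^-3 m = 2.68 mm.

≈ 2.68 mm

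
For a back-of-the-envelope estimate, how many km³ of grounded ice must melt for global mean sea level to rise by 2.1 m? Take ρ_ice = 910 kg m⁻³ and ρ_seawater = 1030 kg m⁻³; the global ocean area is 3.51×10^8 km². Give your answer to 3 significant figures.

Required water volume = Δh × A = 2.1 m × 3.51×10^14 m² = 7.371×10^14 m³ = 7.371×10^5 km³.
Ice volume = water volume × ρ_w/ρ_ice = 7.371×10^5 × 1030/910 = 8.34×10^5 km³.

≈ 8.34×10^5 km³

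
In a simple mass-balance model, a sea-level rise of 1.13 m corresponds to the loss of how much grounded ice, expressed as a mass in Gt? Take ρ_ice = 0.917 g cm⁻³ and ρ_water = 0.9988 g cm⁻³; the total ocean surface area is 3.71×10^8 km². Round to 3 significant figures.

≈ 4.19×10^5 Gt

Required water volume = Δh × A = 1.13 m × 3.71×10^14 m² = 4.192×10^14 m³.
ρ_w = 0.9988 g cm⁻³ = 998.8 kg m⁻³, so the mass of water = 4.192×10^14 m³ × 998.8 kg m⁻³ = 4.187×10^17 kg = 4.19×10^5 Gt (and the same mass of ice, by conservation).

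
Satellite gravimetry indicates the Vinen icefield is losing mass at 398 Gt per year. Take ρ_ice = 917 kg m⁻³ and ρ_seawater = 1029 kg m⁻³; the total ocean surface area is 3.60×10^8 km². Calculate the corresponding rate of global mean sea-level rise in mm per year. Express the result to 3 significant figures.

ρ_w = 1029 kg m⁻³. Annual water volume added = 398 Gt / ρ_w = 3.980×10^14 kg / 1029 kg m⁻³ = 3.868×10^11 m³.
Δh per year = 3.868×10^11 / 3.60×10^14 = 1.07×10^-3 m = 1.07 mm.

≈ 1.07 mm/yr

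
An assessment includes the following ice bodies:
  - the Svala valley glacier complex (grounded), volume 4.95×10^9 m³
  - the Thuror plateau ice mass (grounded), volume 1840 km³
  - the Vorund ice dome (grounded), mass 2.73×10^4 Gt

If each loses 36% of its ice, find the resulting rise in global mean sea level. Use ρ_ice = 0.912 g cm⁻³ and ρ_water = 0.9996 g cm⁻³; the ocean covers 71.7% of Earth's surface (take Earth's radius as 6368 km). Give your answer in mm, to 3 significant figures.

≈ 28.6 mm

Svala: 0.36 × 4.95×10^9 m³ × (912/999.6) = 1.626×10^9 m³ of water.
Thuror: 0.36 × 1840 km³ × (912/999.6) = 604.4 km³ of water.
Vorund: 0.36 × 2.73×10^4 Gt = 9.828×10^15 kg; dividing by ρ_w = 0.9996 g cm⁻³ = 999.6 kg m⁻³ gives 9.832×10^12 m³ of water.
Total added water ≈ 1.044×10^13 m³ over 3.65×10^14 m² → Δh = 0.0286 m = 28.6 mm.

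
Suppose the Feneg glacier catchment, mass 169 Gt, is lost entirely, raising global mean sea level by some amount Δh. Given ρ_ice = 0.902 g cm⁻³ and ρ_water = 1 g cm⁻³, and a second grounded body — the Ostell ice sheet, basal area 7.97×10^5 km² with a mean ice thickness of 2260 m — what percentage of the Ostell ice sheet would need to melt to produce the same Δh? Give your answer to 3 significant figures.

≈ 0.0104 %

Equal sea-level rise means equal mass of meltwater, i.e. equal mass of ice lost.
Ice mass of Feneg: 1.690×10^14 kg; ice mass of Ostell: 1.625×10^18 kg.
Fraction required = 1.690×10^14 / 1.625×10^18 = 1.04×10^-4 → 0.0104 %.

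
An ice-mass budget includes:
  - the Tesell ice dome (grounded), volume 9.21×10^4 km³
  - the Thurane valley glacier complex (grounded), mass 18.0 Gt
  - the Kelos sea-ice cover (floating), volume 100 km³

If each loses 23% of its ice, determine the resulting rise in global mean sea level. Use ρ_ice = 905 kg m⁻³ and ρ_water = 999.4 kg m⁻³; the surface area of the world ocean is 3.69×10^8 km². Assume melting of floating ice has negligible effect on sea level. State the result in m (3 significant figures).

Tesell: 0.23 × 9.21×10^4 km³ × (905/999.4) = 1.918×10^4 km³ of water.
Thurane: 0.23 × 18.0 Gt = 4.140×10^12 kg; dividing by ρ_w = 999.4 kg m⁻³ gives 4.142×10^9 m³ of water.
The Kelos sea-ice cover is floating and already displaces its own weight of water, so its melt adds essentially nothing to sea level.
Total added water ≈ 1.919×10^13 m³ over 3.69×10^14 m² → Δh = 0.0520 m.

≈ 0.0520 m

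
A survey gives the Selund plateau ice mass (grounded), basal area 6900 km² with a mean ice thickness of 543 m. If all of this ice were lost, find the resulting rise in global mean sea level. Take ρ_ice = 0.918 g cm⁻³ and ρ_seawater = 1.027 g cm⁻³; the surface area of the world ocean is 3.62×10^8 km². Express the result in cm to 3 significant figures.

Selund: ice volume = 6900 km² × 543 m = 3747 km³; 3747 × (918/1027) = 3349 km³ of water.
Spread over 3.62×10^14 m² of ocean, Δh = 3.349×10^12 / 3.62×10^14 = 9.25×10^-3 m = 0.925 cm.

≈ 0.925 cm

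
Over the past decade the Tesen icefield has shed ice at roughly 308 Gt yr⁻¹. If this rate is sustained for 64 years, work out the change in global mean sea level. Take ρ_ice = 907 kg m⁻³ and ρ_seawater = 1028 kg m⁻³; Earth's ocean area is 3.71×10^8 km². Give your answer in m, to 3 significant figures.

Total mass lost = 308 Gt/yr × 64 yr = 1.971×10^4 Gt = 1.971×10^16 kg.
ρ_w = 1028 kg m⁻³, so water volume = 1.971×10^16 / 1028 = 1.918×10^13 m³.
Δh = 1.918×10^13 / 3.71×10^14 = 0.0517 m.

≈ 0.0517 m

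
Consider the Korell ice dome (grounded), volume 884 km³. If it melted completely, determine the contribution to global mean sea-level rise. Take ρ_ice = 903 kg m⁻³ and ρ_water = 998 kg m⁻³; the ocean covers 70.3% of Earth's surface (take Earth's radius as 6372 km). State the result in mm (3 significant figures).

Korell: 884 km³ × (903/998) = 799.9 km³ of water.
Spread over 3.59×10^14 m² of ocean, Δh = 7.999×10^11 / 3.59×10^14 = 2.23×10^-3 m = 2.23 mm.

≈ 2.23 mm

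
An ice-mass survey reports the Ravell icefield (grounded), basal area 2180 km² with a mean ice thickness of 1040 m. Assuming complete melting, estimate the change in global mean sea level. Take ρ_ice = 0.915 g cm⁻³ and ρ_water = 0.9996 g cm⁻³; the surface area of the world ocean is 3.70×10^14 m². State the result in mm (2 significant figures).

Ravell: ice volume = 2180 km² × 1040 m = 2267 km³; 2267 × (915/999.6) = 2075 km³ of water.
Spread over 3.70×10^14 m² of ocean, Δh = 2.075×10^12 / 3.70×10^14 = 5.61×10^-3 m = 5.6 mm.

≈ 5.6 mm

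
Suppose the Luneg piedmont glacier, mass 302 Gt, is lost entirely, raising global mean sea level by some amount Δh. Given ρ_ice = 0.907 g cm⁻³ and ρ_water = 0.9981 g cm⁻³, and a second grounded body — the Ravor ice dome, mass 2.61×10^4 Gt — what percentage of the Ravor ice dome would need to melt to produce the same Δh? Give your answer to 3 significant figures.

≈ 1.16 %

Equal sea-level rise means equal mass of meltwater, i.e. equal mass of ice lost.
Ice mass of Luneg: 3.020×10^14 kg; ice mass of Ravor: 2.610×10^16 kg.
Fraction required = 3.020×10^14 / 2.610×10^16 = 0.0116 → 1.16 %.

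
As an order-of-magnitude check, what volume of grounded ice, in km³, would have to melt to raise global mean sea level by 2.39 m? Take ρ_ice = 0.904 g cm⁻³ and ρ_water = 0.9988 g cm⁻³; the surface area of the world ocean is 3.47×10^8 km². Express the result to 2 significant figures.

≈ 9.2×10^5 km³

Required water volume = Δh × A = 2.39 m × 3.47×10^14 m² = 8.293×10^14 m³ = 8.293×10^5 km³.
Ice volume = water volume × ρ_w/ρ_ice = 8.293×10^5 × 998.8/904 = 9.2×10^5 km³.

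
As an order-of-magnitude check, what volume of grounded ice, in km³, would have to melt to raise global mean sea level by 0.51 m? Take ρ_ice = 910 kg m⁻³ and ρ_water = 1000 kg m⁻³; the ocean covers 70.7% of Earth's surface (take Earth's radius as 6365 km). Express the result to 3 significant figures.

Required water volume = Δh × A = 0.51 m × 3.60×10^14 m² = 1.836×10^14 m³ = 1.836×10^5 km³.
Ice volume = water volume × ρ_w/ρ_ice = 1.836×10^5 × 1000/910 = 2.02×10^5 km³.

≈ 2.02×10^5 km³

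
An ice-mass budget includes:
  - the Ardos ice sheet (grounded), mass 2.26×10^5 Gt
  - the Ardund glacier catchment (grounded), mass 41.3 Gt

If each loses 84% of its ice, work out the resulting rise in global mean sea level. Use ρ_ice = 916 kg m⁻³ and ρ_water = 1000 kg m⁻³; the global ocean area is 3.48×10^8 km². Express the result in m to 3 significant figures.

≈ 0.546 m

Ardos: 0.84 × 2.26×10^5 Gt = 1.898×10^17 kg; dividing by ρ_w = 1000 kg m⁻³ gives 1.898×10^14 m³ of water.
Ardund: 0.84 × 41.3 Gt = 3.469×10^13 kg; dividing by ρ_w = 1000 kg m⁻³ gives 3.469×10^10 m³ of water.
Total added water ≈ 1.899×10^14 m³ over 3.48×10^14 m² → Δh = 0.546 m.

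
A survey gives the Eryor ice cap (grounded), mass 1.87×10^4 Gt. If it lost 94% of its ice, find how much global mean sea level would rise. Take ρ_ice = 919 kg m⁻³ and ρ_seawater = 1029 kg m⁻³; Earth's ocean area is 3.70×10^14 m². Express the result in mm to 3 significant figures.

Eryor: 0.94 × 1.87×10^4 Gt = 1.758×10^16 kg; dividing by ρ_w = 1029 kg m⁻³ gives 1.708×10^13 m³ of water.
Spread over 3.70×10^14 m² of ocean, Δh = 1.708×10^13 / 3.70×10^14 = 0.0462 m = 46.2 mm.

≈ 46.2 mm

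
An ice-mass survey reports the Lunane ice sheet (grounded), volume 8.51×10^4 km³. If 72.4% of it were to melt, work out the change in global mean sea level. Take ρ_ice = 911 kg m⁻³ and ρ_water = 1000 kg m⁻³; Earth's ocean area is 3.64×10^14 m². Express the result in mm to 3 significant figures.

Lunane: 0.724 × 8.51×10^4 km³ × (911/1000) = 5.613×10^4 km³ of water.
Spread over 3.64×10^14 m² of ocean, Δh = 5.613×10^13 / 3.64×10^14 = 0.154 m = 154 mm.

≈ 154 mm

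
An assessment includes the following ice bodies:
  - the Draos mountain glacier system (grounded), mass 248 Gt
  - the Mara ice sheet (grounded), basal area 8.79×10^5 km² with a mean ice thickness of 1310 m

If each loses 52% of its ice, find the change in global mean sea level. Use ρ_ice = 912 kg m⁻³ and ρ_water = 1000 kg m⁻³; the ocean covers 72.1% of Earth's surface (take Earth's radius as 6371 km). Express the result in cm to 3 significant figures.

Draos: 0.52 × 248 Gt = 1.290×10^14 kg; dividing by ρ_w = 1000 kg m⁻³ gives 1.290×10^11 m³ of water.
Mara: ice volume = 8.79×10^5 km² × 1310 m = 1.151×10^6 km³; 0.52 × 1.151×10^6 × (912/1000) = 5.461×10^5 km³ of water.
Total added water ≈ 5.462×10^14 m³ over 3.68×10^14 m² → Δh = 1.49 m = 149 cm.

≈ 149 cm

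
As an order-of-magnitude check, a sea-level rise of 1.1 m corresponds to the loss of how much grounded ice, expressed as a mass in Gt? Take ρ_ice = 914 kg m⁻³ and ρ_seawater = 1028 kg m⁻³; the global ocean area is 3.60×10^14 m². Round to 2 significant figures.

≈ 4.1×10^5 Gt

Required water volume = Δh × A = 1.1 m × 3.60×10^14 m² = 3.960×10^14 m³.
ρ_w = 1028 kg m⁻³, so the mass of water = 3.960×10^14 m³ × 1028 kg m⁻³ = 4.071×10^17 kg = 4.1×10^5 Gt (and the same mass of ice, by conservation).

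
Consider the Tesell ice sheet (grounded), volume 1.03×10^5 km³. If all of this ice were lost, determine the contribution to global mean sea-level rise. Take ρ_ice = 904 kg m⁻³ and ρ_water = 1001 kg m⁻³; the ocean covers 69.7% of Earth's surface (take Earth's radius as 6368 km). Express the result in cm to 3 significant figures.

≈ 26.2 cm

Tesell: 1.03×10^5 km³ × (904/1001) = 9.302×10^4 km³ of water.
Spread over 3.55×10^14 m² of ocean, Δh = 9.302×10^13 / 3.55×10^14 = 0.262 m = 26.2 cm.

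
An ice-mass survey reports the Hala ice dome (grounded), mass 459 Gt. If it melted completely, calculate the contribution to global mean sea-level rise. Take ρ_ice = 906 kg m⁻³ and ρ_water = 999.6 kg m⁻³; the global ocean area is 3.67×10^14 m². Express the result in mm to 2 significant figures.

≈ 1.3 mm

Hala: 459 Gt = 4.590×10^14 kg; dividing by ρ_w = 999.6 kg m⁻³ gives 4.592×10^11 m³ of water.
Spread over 3.67×10^14 m² of ocean, Δh = 4.592×10^11 / 3.67×10^14 = 1.25×10^-3 m = 1.3 mm.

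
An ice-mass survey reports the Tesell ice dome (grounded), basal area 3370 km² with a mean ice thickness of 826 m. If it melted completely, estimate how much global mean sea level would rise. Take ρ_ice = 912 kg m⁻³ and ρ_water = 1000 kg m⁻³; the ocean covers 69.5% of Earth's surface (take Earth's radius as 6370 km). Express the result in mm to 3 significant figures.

≈ 7.16 mm

Tesell: ice volume = 3370 km² × 826 m = 2784 km³; 2784 × (912/1000) = 2539 km³ of water.
Spread over 3.54×10^14 m² of ocean, Δh = 2.539×10^12 / 3.54×10^14 = 7.16×10^-3 m = 7.16 mm.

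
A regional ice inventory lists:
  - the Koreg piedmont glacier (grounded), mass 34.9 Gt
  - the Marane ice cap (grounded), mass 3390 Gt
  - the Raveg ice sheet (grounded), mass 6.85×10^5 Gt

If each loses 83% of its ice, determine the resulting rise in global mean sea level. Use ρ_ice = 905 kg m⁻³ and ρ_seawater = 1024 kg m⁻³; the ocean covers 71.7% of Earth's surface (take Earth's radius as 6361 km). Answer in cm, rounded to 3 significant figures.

Koreg: 0.83 × 34.9 Gt = 2.897×10^13 kg; dividing by ρ_w = 1024 kg m⁻³ gives 2.829×10^10 m³ of water.
Marane: 0.83 × 3390 Gt = 2.814×10^15 kg; dividing by ρ_w = 1024 kg m⁻³ gives 2.748×10^12 m³ of water.
Raveg: 0.83 × 6.85×10^5 Gt = 5.686×10^17 kg; dividing by ρ_w = 1024 kg m⁻³ gives 5.552×10^14 m³ of water.
Total added water ≈ 5.580×10^14 m³ over 3.65×10^14 m² → Δh = 1.53 m = 153 cm.

≈ 153 cm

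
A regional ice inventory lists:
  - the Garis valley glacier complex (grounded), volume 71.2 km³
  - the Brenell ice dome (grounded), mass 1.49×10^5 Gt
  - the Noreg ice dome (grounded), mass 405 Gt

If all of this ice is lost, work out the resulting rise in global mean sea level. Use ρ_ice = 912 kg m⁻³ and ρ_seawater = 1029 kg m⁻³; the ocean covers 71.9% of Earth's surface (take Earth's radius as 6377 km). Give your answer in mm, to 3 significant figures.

≈ 395 mm

Garis: 71.2 km³ × (912/1029) = 63.10 km³ of water.
Brenell: 1.49×10^5 Gt = 1.490×10^17 kg; dividing by ρ_w = 1029 kg m⁻³ gives 1.448×10^14 m³ of water.
Noreg: 405 Gt = 4.050×10^14 kg; dividing by ρ_w = 1029 kg m⁻³ gives 3.936×10^11 m³ of water.
Total added water ≈ 1.453×10^14 m³ over 3.67×10^14 m² → Δh = 0.395 m = 395 mm.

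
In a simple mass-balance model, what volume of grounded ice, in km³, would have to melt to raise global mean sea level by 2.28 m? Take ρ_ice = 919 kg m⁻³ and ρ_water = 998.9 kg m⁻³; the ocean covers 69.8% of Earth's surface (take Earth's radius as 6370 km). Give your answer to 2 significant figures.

≈ 8.8×10^5 km³

Required water volume = Δh × A = 2.28 m × 3.56×10^14 m² = 8.115×10^14 m³ = 8.115×10^5 km³.
Ice volume = water volume × ρ_w/ρ_ice = 8.115×10^5 × 998.9/919 = 8.8×10^5 km³.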